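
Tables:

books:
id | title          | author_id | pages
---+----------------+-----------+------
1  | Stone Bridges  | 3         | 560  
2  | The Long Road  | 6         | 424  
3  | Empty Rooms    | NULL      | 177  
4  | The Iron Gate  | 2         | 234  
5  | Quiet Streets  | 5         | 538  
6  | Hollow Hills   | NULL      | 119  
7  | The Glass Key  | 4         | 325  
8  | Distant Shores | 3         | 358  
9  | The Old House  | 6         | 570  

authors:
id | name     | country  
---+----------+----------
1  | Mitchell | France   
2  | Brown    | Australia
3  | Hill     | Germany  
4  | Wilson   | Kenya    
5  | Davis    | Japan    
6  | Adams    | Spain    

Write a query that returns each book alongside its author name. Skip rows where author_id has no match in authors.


INNER JOIN keeps only books rows whose author_id matches an id in authors. Walk through each book:
  - book 1 (Stone Bridges): author_id=3 -> matches Hill
  - book 2 (The Long Road): author_id=6 -> matches Adams
  - book 3 (Empty Rooms): author_id=NULL, no match -> dropped
  - book 4 (The Iron Gate): author_id=2 -> matches Brown
  - book 5 (Quiet Streets): author_id=5 -> matches Davis
  - book 6 (Hollow Hills): author_id=NULL, no match -> dropped
  - book 7 (The Glass Key): author_id=4 -> matches Wilson
  - book 8 (Distant Shores): author_id=3 -> matches Hill
  - book 9 (The Old House): author_id=6 -> matches Adams
So 2 of 9 rows are dropped.

SQL:
SELECT a.title, b.name AS author
FROM books a
INNER JOIN authors b ON a.author_id = b.id

Result:
title          | author
---------------+-------
Stone Bridges  | Hill  
The Long Road  | Adams 
The Iron Gate  | Brown 
Quiet Streets  | Davis 
The Glass Key  | Wilson
Distant Shores | Hill  
The Old House  | Adams 


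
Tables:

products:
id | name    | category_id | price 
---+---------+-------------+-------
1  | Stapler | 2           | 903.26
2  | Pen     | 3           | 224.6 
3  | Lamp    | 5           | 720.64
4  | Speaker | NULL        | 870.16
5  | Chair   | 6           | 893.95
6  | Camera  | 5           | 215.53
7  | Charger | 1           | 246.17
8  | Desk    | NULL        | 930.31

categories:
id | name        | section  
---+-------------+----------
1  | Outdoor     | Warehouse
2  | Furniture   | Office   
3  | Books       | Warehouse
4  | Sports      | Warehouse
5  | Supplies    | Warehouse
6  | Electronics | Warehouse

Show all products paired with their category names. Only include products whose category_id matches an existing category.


INNER JOIN keeps only products rows whose category_id matches an id in categories. Walk through each product:
  - product 1 (Stapler): category_id=2 -> matches Furniture
  - product 2 (Pen): category_id=3 -> matches Books
  - product 3 (Lamp): category_id=5 -> matches Supplies
  - product 4 (Speaker): category_id=NULL, no match -> dropped
  - product 5 (Chair): category_id=6 -> matches Electronics
  - product 6 (Camera): category_id=5 -> matches Supplies
  - product 7 (Charger): category_id=1 -> matches Outdoor
  - product 8 (Desk): category_id=NULL, no match -> dropped
So 2 of 8 rows are dropped.

SQL:
SELECT a.name, b.name AS category
FROM products a
INNER JOIN categories b ON a.category_id = b.id

Result:
name    | category   
--------+------------
Stapler | Furniture  
Pen     | Books      
Lamp    | Supplies   
Chair   | Electronics
Camera  | Supplies   
Charger | Outdoor    


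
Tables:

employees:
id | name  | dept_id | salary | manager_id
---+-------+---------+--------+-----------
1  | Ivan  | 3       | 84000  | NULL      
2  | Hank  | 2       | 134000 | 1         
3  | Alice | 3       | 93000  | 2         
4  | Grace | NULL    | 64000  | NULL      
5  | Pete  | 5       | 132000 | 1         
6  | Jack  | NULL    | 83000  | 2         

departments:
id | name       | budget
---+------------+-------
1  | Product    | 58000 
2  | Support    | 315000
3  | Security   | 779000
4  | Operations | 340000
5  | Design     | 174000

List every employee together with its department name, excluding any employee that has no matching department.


INNER JOIN keeps only employees rows whose dept_id matches an id in departments. Walk through each employee:
  - employee 1 (Ivan): dept_id=3 -> matches Security
  - employee 2 (Hank): dept_id=2 -> matches Support
  - employee 3 (Alice): dept_id=3 -> matches Security
  - employee 4 (Grace): dept_id=NULL, no match -> dropped
  - employee 5 (Pete): dept_id=5 -> matches Design
  - employee 6 (Jack): dept_id=NULL, no match -> dropped
So 2 of 6 rows are dropped.

SQL:
SELECT a.name, b.name AS department
FROM employees a
INNER JOIN departments b ON a.dept_id = b.id

Result:
name  | department
------+-----------
Ivan  | Security  
Hank  | Support   
Alice | Security  
Pete  | Design    


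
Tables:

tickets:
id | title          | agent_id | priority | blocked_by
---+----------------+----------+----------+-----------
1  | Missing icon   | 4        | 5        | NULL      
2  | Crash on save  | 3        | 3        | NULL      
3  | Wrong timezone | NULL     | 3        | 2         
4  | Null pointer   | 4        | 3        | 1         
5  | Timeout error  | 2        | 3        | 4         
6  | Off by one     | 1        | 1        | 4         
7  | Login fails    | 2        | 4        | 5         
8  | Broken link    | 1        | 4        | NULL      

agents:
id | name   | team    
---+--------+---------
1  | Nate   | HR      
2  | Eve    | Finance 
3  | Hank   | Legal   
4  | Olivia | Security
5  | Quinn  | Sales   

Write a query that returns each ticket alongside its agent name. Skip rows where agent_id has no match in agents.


INNER JOIN keeps only tickets rows whose agent_id matches an id in agents. Walk through each ticket:
  - ticket 1 (Missing icon): agent_id=4 -> matches Olivia
  - ticket 2 (Crash on save): agent_id=3 -> matches Hank
  - ticket 3 (Wrong timezone): agent_id=NULL, no match -> dropped
  - ticket 4 (Null pointer): agent_id=4 -> matches Olivia
  - ticket 5 (Timeout error): agent_id=2 -> matches Eve
  - ticket 6 (Off by one): agent_id=1 -> matches Nate
  - ticket 7 (Login fails): agent_id=2 -> matches Eve
  - ticket 8 (Broken link): agent_id=1 -> matches Nate
So 1 of 8 rows is dropped.

SQL:
SELECT a.title, b.name AS agent
FROM tickets a
INNER JOIN agents b ON a.agent_id = b.id

Result:
title         | agent 
--------------+-------
Missing icon  | Olivia
Crash on save | Hank  
Null pointer  | Olivia
Timeout error | Eve   
Off by one    | Nate  
Login fails   | Eve   
Broken link   | Nate  


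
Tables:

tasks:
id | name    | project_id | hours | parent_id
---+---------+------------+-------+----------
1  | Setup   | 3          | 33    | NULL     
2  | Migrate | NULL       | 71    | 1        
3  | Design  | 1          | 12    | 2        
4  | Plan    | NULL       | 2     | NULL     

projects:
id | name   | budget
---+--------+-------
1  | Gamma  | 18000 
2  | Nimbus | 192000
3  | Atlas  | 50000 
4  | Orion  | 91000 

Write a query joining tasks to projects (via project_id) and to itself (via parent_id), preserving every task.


Two LEFT JOINs from the same base table tasks: one to projects via project_id, one to tasks itself via parent_id. Both are LEFT so every task is preserved.
Match against projects:
  - task 1 (Setup): project_id=3 -> matches Atlas
  - task 2 (Migrate): project_id=NULL, no match -> kept with NULL
  - task 3 (Design): project_id=1 -> matches Gamma
  - task 4 (Plan): project_id=NULL, no match -> kept with NULL
Match against tasks (self):
  - task 1 (Setup): parent_id=NULL -> NULL
  - task 2 (Migrate): parent_id=1 -> Setup
  - task 3 (Design): parent_id=2 -> Migrate
  - task 4 (Plan): parent_id=NULL -> NULL

SQL:
SELECT a.name, b.name AS project, c.name AS parent
FROM tasks a
LEFT JOIN projects b ON a.project_id = b.id
LEFT JOIN tasks c ON a.parent_id = c.id

Result:
name    | project | parent 
--------+---------+--------
Setup   | Atlas   | NULL   
Migrate | NULL    | Setup  
Design  | Gamma   | Migrate
Plan    | NULL    | NULL   


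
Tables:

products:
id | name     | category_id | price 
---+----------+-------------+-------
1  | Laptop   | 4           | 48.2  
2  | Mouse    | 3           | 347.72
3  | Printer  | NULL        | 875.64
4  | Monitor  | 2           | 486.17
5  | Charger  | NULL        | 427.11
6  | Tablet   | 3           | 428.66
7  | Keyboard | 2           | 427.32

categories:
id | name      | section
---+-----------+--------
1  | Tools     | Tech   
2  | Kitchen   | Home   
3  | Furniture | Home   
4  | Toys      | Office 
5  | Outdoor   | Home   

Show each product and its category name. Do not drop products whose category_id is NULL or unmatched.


LEFT JOIN keeps every row from products (the left table); where category_id has no match in categories, the category columns become NULL. Walk through each product:
  - product 1 (Laptop): category_id=4 -> matches Toys
  - product 2 (Mouse): category_id=3 -> matches Furniture
  - product 3 (Printer): category_id=NULL, no match -> kept with NULL
  - product 4 (Monitor): category_id=2 -> matches Kitchen
  - product 5 (Charger): category_id=NULL, no match -> kept with NULL
  - product 6 (Tablet): category_id=3 -> matches Furniture
  - product 7 (Keyboard): category_id=2 -> matches Kitchen
All 7 rows appear; 2 have NULL category.

SQL:
SELECT a.name, b.name AS category
FROM products a
LEFT JOIN categories b ON a.category_id = b.id

Result:
name     | category 
---------+----------
Laptop   | Toys     
Mouse    | Furniture
Printer  | NULL     
Monitor  | Kitchen  
Charger  | NULL     
Tablet   | Furniture
Keyboard | Kitchen  


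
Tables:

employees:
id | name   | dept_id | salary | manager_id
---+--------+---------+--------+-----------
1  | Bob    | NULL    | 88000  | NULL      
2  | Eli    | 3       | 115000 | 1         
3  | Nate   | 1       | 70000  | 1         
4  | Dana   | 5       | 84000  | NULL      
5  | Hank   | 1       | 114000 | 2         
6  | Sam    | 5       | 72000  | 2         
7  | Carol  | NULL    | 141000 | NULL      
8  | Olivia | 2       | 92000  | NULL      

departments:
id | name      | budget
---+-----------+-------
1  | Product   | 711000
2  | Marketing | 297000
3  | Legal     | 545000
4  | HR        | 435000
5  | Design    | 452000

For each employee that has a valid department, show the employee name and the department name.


INNER JOIN keeps only employees rows whose dept_id matches an id in departments. Walk through each employee:
  - employee 1 (Bob): dept_id=NULL, no match -> dropped
  - employee 2 (Eli): dept_id=3 -> matches Legal
  - employee 3 (Nate): dept_id=1 -> matches Product
  - employee 4 (Dana): dept_id=5 -> matches Design
  - employee 5 (Hank): dept_id=1 -> matches Product
  - employee 6 (Sam): dept_id=5 -> matches Design
  - employee 7 (Carol): dept_id=NULL, no match -> dropped
  - employee 8 (Olivia): dept_id=2 -> matches Marketing
So 2 of 8 rows are dropped.

SQL:
SELECT a.name, b.name AS department
FROM employees a
INNER JOIN departments b ON a.dept_id = b.id

Result:
name   | department
-------+-----------
Eli    | Legal     
Nate   | Product   
Dana   | Design    
Hank   | Product   
Sam    | Design    
Olivia | Marketing 


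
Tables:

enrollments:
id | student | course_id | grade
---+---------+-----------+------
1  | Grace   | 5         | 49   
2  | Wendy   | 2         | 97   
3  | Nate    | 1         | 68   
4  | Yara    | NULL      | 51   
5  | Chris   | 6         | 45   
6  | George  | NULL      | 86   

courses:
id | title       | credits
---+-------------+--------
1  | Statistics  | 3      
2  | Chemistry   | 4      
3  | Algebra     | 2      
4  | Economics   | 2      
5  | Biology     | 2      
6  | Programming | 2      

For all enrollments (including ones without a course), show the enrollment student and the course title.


LEFT JOIN keeps every row from enrollments (the left table); where course_id has no match in courses, the course columns become NULL. Walk through each enrollment:
  - enrollment 1 (Grace): course_id=5 -> matches Biology
  - enrollment 2 (Wendy): course_id=2 -> matches Chemistry
  - enrollment 3 (Nate): course_id=1 -> matches Statistics
  - enrollment 4 (Yara): course_id=NULL, no match -> kept with NULL
  - enrollment 5 (Chris): course_id=6 -> matches Programming
  - enrollment 6 (George): course_id=NULL, no match -> kept with NULL
All 6 rows appear; 2 have NULL course.

SQL:
SELECT a.student, b.title AS course
FROM enrollments a
LEFT JOIN courses b ON a.course_id = b.id

Result:
student | course     
--------+------------
Grace   | Biology    
Wendy   | Chemistry  
Nate    | Statistics 
Yara    | NULL       
Chris   | Programming
George  | NULL       


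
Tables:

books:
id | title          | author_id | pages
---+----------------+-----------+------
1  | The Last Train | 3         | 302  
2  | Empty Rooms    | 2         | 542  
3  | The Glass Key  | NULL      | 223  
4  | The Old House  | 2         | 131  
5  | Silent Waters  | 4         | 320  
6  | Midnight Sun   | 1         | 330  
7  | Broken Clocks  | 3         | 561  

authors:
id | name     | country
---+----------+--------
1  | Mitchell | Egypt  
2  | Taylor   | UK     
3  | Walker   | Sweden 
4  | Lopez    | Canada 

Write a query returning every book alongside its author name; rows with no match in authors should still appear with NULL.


LEFT JOIN keeps every row from books (the left table); where author_id has no match in authors, the author columns become NULL. Walk through each book:
  - book 1 (The Last Train): author_id=3 -> matches Walker
  - book 2 (Empty Rooms): author_id=2 -> matches Taylor
  - book 3 (The Glass Key): author_id=NULL, no match -> kept with NULL
  - book 4 (The Old House): author_id=2 -> matches Taylor
  - book 5 (Silent Waters): author_id=4 -> matches Lopez
  - book 6 (Midnight Sun): author_id=1 -> matches Mitchell
  - book 7 (Broken Clocks): author_id=3 -> matches Walker
All 7 rows appear; 1 has NULL author.

SQL:
SELECT a.title, b.name AS author
FROM books a
LEFT JOIN authors b ON a.author_id = b.id

Result:
title          | author  
---------------+---------
The Last Train | Walker  
Empty Rooms    | Taylor  
The Glass Key  | NULL    
The Old House  | Taylor  
Silent Waters  | Lopez   
Midnight Sun   | Mitchell
Broken Clocks  | Walker  


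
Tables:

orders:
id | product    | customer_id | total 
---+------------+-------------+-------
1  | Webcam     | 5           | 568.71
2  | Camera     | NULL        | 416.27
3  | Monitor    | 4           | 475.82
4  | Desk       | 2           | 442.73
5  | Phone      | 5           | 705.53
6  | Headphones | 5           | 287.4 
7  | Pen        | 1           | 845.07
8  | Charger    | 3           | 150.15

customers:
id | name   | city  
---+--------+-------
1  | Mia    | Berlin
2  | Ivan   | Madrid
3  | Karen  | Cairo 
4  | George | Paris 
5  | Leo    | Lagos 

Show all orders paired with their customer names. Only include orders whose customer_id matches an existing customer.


INNER JOIN keeps only orders rows whose customer_id matches an id in customers. Walk through each order:
  - order 1 (Webcam): customer_id=5 -> matches Leo
  - order 2 (Camera): customer_id=NULL, no match -> dropped
  - order 3 (Monitor): customer_id=4 -> matches George
  - order 4 (Desk): customer_id=2 -> matches Ivan
  - order 5 (Phone): customer_id=5 -> matches Leo
  - order 6 (Headphones): customer_id=5 -> matches Leo
  - order 7 (Pen): customer_id=1 -> matches Mia
  - order 8 (Charger): customer_id=3 -> matches Karen
So 1 of 8 rows is dropped.

SQL:
SELECT a.product, b.name AS customer
FROM orders a
INNER JOIN customers b ON a.customer_id = b.id

Result:
product    | customer
-----------+---------
Webcam     | Leo     
Monitor    | George  
Desk       | Ivan    
Phone      | Leo     
Headphones | Leo     
Pen        | Mia     
Charger    | Karen   


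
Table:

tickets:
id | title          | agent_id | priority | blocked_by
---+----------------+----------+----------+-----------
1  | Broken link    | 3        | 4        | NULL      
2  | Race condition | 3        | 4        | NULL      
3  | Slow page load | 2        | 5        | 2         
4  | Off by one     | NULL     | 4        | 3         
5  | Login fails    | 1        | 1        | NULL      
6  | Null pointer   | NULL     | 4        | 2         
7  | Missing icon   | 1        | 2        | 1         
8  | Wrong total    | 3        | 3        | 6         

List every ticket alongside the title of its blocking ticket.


This is a self-join: tickets is joined to a second copy of itself, matching each row's blocked_by to another row's id. Use LEFT JOIN so rows with blocked_by=NULL are kept.
  - ticket 1 (Broken link): blocked_by=NULL -> NULL
  - ticket 2 (Race condition): blocked_by=NULL -> NULL
  - ticket 3 (Slow page load): blocked_by=2 -> Race condition
  - ticket 4 (Off by one): blocked_by=3 -> Slow page load
  - ticket 5 (Login fails): blocked_by=NULL -> NULL
  - ticket 6 (Null pointer): blocked_by=2 -> Race condition
  - ticket 7 (Missing icon): blocked_by=1 -> Broken link
  - ticket 8 (Wrong total): blocked_by=6 -> Null pointer

SQL:
SELECT a.title AS item, b.title AS blocked_by
FROM tickets a
LEFT JOIN tickets b ON a.blocked_by = b.id

Result:
item           | blocked_by    
---------------+---------------
Broken link    | NULL          
Race condition | NULL          
Slow page load | Race condition
Off by one     | Slow page load
Login fails    | NULL          
Null pointer   | Race condition
Missing icon   | Broken link   
Wrong total    | Null pointer  


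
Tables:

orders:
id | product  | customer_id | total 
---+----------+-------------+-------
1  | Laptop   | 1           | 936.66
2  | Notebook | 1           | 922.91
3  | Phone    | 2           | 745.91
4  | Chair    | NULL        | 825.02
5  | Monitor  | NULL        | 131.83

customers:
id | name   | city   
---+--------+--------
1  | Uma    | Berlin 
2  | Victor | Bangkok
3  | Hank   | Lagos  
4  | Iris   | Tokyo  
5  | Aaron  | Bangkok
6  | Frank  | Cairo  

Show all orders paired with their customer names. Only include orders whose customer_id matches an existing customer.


INNER JOIN keeps only orders rows whose customer_id matches an id in customers. Walk through each order:
  - order 1 (Laptop): customer_id=1 -> matches Uma
  - order 2 (Notebook): customer_id=1 -> matches Uma
  - order 3 (Phone): customer_id=2 -> matches Victor
  - order 4 (Chair): customer_id=NULL, no match -> dropped
  - order 5 (Monitor): customer_id=NULL, no match -> dropped
So 2 of 5 rows are dropped.

SQL:
SELECT a.product, b.name AS customer
FROM orders a
INNER JOIN customers b ON a.customer_id = b.id

Result:
product  | customer
---------+---------
Laptop   | Uma     
Notebook | Uma     
Phone    | Victor  


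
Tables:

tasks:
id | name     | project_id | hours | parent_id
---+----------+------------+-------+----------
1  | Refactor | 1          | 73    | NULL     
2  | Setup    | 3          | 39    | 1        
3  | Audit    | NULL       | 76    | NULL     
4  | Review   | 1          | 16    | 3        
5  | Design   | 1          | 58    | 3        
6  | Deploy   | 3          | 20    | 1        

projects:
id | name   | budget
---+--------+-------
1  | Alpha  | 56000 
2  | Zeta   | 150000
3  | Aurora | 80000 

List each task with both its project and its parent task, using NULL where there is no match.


Two LEFT JOINs from the same base table tasks: one to projects via project_id, one to tasks itself via parent_id. Both are LEFT so every task is preserved.
Match against projects:
  - task 1 (Refactor): project_id=1 -> matches Alpha
  - task 2 (Setup): project_id=3 -> matches Aurora
  - task 3 (Audit): project_id=NULL, no match -> kept with NULL
  - task 4 (Review): project_id=1 -> matches Alpha
  - task 5 (Design): project_id=1 -> matches Alpha
  - task 6 (Deploy): project_id=3 -> matches Aurora
Match against tasks (self):
  - task 1 (Refactor): parent_id=NULL -> NULL
  - task 2 (Setup): parent_id=1 -> Refactor
  - task 3 (Audit): parent_id=NULL -> NULL
  - task 4 (Review): parent_id=3 -> Audit
  - task 5 (Design): parent_id=3 -> Audit
  - task 6 (Deploy): parent_id=1 -> Refactor

SQL:
SELECT a.name, b.name AS project, c.name AS parent
FROM tasks a
LEFT JOIN projects b ON a.project_id = b.id
LEFT JOIN tasks c ON a.parent_id = c.id

Result:
name     | project | parent  
---------+---------+---------
Refactor | Alpha   | NULL    
Setup    | Aurora  | Refactor
Audit    | NULL    | NULL    
Review   | Alpha   | Audit   
Design   | Alpha   | Audit   
Deploy   | Aurora  | Refactor


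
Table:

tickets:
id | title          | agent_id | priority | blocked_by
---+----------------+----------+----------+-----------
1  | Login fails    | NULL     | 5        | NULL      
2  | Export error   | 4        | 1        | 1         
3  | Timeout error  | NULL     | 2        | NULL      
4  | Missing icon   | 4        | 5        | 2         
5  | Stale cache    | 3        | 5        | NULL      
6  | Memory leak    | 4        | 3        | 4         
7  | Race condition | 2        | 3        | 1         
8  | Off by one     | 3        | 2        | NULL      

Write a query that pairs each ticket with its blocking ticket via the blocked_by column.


This is a self-join: tickets is joined to a second copy of itself, matching each row's blocked_by to another row's id. Use LEFT JOIN so rows with blocked_by=NULL are kept.
  - ticket 1 (Login fails): blocked_by=NULL -> NULL
  - ticket 2 (Export error): blocked_by=1 -> Login fails
  - ticket 3 (Timeout error): blocked_by=NULL -> NULL
  - ticket 4 (Missing icon): blocked_by=2 -> Export error
  - ticket 5 (Stale cache): blocked_by=NULL -> NULL
  - ticket 6 (Memory leak): blocked_by=4 -> Missing icon
  - ticket 7 (Race condition): blocked_by=1 -> Login fails
  - ticket 8 (Off by one): blocked_by=NULL -> NULL

SQL:
SELECT a.title AS item, b.title AS blocked_by
FROM tickets a
LEFT JOIN tickets b ON a.blocked_by = b.id

Result:
item           | blocked_by  
---------------+-------------
Login fails    | NULL        
Export error   | Login fails 
Timeout error  | NULL        
Missing icon   | Export error
Stale cache    | NULL        
Memory leak    | Missing icon
Race condition | Login fails 
Off by one     | NULL        


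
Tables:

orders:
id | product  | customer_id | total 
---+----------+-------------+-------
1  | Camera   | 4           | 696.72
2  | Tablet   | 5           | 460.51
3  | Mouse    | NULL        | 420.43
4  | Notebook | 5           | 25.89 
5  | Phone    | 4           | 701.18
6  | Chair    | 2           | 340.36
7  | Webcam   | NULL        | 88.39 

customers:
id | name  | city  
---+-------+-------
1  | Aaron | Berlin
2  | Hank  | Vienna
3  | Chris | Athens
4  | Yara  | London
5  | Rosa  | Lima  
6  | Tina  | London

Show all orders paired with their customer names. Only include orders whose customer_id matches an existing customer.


INNER JOIN keeps only orders rows whose customer_id matches an id in customers. Walk through each order:
  - order 1 (Camera): customer_id=4 -> matches Yara
  - order 2 (Tablet): customer_id=5 -> matches Rosa
  - order 3 (Mouse): customer_id=NULL, no match -> dropped
  - order 4 (Notebook): customer_id=5 -> matches Rosa
  - order 5 (Phone): customer_id=4 -> matches Yara
  - order 6 (Chair): customer_id=2 -> matches Hank
  - order 7 (Webcam): customer_id=NULL, no match -> dropped
So 2 of 7 rows are dropped.

SQL:
SELECT a.product, b.name AS customer
FROM orders a
INNER JOIN customers b ON a.customer_id = b.id

Result:
product  | customer
---------+---------
Camera   | Yara    
Tablet   | Rosa    
Notebook | Rosa    
Phone    | Yara    
Chair    | Hank    


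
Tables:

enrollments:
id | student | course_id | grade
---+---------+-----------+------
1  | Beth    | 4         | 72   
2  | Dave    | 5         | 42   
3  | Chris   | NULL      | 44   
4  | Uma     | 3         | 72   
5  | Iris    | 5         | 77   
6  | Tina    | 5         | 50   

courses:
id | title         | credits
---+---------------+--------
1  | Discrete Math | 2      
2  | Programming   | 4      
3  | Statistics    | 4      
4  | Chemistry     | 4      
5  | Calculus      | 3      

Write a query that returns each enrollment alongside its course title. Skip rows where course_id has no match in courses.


INNER JOIN keeps only enrollments rows whose course_id matches an id in courses. Walk through each enrollment:
  - enrollment 1 (Beth): course_id=4 -> matches Chemistry
  - enrollment 2 (Dave): course_id=5 -> matches Calculus
  - enrollment 3 (Chris): course_id=NULL, no match -> dropped
  - enrollment 4 (Uma): course_id=3 -> matches Statistics
  - enrollment 5 (Iris): course_id=5 -> matches Calculus
  - enrollment 6 (Tina): course_id=5 -> matches Calculus
So 1 of 6 rows is dropped.

SQL:
SELECT a.student, b.title AS course
FROM enrollments a
INNER JOIN courses b ON a.course_id = b.id

Result:
student | course    
--------+-----------
Beth    | Chemistry 
Dave    | Calculus  
Uma     | Statistics
Iris    | Calculus  
Tina    | Calculus  


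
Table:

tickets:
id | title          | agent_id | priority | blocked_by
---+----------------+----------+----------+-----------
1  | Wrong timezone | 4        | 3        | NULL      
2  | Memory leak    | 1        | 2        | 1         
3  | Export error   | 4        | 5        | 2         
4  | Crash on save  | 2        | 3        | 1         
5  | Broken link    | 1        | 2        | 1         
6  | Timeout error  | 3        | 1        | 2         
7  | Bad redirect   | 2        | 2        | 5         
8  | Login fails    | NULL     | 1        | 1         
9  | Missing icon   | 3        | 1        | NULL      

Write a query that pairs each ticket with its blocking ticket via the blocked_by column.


This is a self-join: tickets is joined to a second copy of itself, matching each row's blocked_by to another row's id. Use LEFT JOIN so rows with blocked_by=NULL are kept.
  - ticket 1 (Wrong timezone): blocked_by=NULL -> NULL
  - ticket 2 (Memory leak): blocked_by=1 -> Wrong timezone
  - ticket 3 (Export error): blocked_by=2 -> Memory leak
  - ticket 4 (Crash on save): blocked_by=1 -> Wrong timezone
  - ticket 5 (Broken link): blocked_by=1 -> Wrong timezone
  - ticket 6 (Timeout error): blocked_by=2 -> Memory leak
  - ticket 7 (Bad redirect): blocked_by=5 -> Broken link
  - ticket 8 (Login fails): blocked_by=1 -> Wrong timezone
  - ticket 9 (Missing icon): blocked_by=NULL -> NULL

SQL:
SELECT a.title AS item, b.title AS blocked_by
FROM tickets a
LEFT JOIN tickets b ON a.blocked_by = b.id

Result:
item           | blocked_by    
---------------+---------------
Wrong timezone | NULL          
Memory leak    | Wrong timezone
Export error   | Memory leak   
Crash on save  | Wrong timezone
Broken link    | Wrong timezone
Timeout error  | Memory leak   
Bad redirect   | Broken link   
Login fails    | Wrong timezone
Missing icon   | NULL          


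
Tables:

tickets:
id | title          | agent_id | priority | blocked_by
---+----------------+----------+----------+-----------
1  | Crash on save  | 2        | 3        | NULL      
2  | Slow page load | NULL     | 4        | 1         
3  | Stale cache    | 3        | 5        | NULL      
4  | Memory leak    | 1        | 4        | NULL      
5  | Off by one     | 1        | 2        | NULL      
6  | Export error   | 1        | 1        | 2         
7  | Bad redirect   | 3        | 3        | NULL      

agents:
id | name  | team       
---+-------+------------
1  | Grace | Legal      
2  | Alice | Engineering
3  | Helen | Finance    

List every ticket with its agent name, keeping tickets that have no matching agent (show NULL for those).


LEFT JOIN keeps every row from tickets (the left table); where agent_id has no match in agents, the agent columns become NULL. Walk through each ticket:
  - ticket 1 (Crash on save): agent_id=2 -> matches Alice
  - ticket 2 (Slow page load): agent_id=NULL, no match -> kept with NULL
  - ticket 3 (Stale cache): agent_id=3 -> matches Helen
  - ticket 4 (Memory leak): agent_id=1 -> matches Grace
  - ticket 5 (Off by one): agent_id=1 -> matches Grace
  - ticket 6 (Export error): agent_id=1 -> matches Grace
  - ticket 7 (Bad redirect): agent_id=3 -> matches Helen
All 7 rows appear; 1 has NULL agent.

SQL:
SELECT a.title, b.name AS agent
FROM tickets a
LEFT JOIN agents b ON a.agent_id = b.id

Result:
title          | agent
---------------+------
Crash on save  | Alice
Slow page load | NULL 
Stale cache    | Helen
Memory leak    | Grace
Off by one     | Grace
Export error   | Grace
Bad redirect   | Helen


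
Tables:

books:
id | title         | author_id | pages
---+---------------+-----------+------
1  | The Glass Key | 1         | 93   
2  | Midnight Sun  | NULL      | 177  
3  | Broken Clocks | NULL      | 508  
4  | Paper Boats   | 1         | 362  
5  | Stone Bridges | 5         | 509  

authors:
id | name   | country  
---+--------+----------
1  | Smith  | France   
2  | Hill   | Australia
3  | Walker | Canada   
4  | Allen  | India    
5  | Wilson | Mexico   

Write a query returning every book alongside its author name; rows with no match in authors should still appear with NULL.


LEFT JOIN keeps every row from books (the left table); where author_id has no match in authors, the author columns become NULL. Walk through each book:
  - book 1 (The Glass Key): author_id=1 -> matches Smith
  - book 2 (Midnight Sun): author_id=NULL, no match -> kept with NULL
  - book 3 (Broken Clocks): author_id=NULL, no match -> kept with NULL
  - book 4 (Paper Boats): author_id=1 -> matches Smith
  - book 5 (Stone Bridges): author_id=5 -> matches Wilson
All 5 rows appear; 2 have NULL author.

SQL:
SELECT a.title, b.name AS author
FROM books a
LEFT JOIN authors b ON a.author_id = b.id

Result:
title         | author
--------------+-------
The Glass Key | Smith 
Midnight Sun  | NULL  
Broken Clocks | NULL  
Paper Boats   | Smith 
Stone Bridges | Wilson


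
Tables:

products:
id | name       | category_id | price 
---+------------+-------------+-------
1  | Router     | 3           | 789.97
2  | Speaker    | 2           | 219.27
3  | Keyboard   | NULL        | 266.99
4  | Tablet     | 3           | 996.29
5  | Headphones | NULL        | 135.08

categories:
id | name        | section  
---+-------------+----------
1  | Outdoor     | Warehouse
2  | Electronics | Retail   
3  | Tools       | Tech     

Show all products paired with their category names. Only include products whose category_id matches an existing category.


INNER JOIN keeps only products rows whose category_id matches an id in categories. Walk through each product:
  - product 1 (Router): category_id=3 -> matches Tools
  - product 2 (Speaker): category_id=2 -> matches Electronics
  - product 3 (Keyboard): category_id=NULL, no match -> dropped
  - product 4 (Tablet): category_id=3 -> matches Tools
  - product 5 (Headphones): category_id=NULL, no match -> dropped
So 2 of 5 rows are dropped.

SQL:
SELECT a.name, b.name AS category
FROM products a
INNER JOIN categories b ON a.category_id = b.id

Result:
name    | category   
--------+------------
Router  | Tools      
Speaker | Electronics
Tablet  | Tools      


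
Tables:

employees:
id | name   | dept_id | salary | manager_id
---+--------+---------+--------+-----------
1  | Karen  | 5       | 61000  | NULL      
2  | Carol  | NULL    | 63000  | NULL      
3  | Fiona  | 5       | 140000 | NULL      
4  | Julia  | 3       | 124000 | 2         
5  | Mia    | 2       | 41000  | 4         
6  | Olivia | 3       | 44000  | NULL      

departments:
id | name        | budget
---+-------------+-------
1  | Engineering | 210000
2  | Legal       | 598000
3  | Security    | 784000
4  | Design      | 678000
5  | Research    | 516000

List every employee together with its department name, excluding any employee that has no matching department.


INNER JOIN keeps only employees rows whose dept_id matches an id in departments. Walk through each employee:
  - employee 1 (Karen): dept_id=5 -> matches Research
  - employee 2 (Carol): dept_id=NULL, no match -> dropped
  - employee 3 (Fiona): dept_id=5 -> matches Research
  - employee 4 (Julia): dept_id=3 -> matches Security
  - employee 5 (Mia): dept_id=2 -> matches Legal
  - employee 6 (Olivia): dept_id=3 -> matches Security
So 1 of 6 rows is dropped.

SQL:
SELECT a.name, b.name AS department
FROM employees a
INNER JOIN departments b ON a.dept_id = b.id

Result:
name   | department
-------+-----------
Karen  | Research  
Fiona  | Research  
Julia  | Security  
Mia    | Legal     
Olivia | Security  


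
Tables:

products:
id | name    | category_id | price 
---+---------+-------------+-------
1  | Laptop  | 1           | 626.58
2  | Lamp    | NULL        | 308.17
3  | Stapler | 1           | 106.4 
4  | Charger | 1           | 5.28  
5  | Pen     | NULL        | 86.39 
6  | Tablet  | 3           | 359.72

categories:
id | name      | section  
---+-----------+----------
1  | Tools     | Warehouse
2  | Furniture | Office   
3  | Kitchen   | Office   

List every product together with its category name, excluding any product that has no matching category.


INNER JOIN keeps only products rows whose category_id matches an id in categories. Walk through each product:
  - product 1 (Laptop): category_id=1 -> matches Tools
  - product 2 (Lamp): category_id=NULL, no match -> dropped
  - product 3 (Stapler): category_id=1 -> matches Tools
  - product 4 (Charger): category_id=1 -> matches Tools
  - product 5 (Pen): category_id=NULL, no match -> dropped
  - product 6 (Tablet): category_id=3 -> matches Kitchen
So 2 of 6 rows are dropped.

SQL:
SELECT a.name, b.name AS category
FROM products a
INNER JOIN categories b ON a.category_id = b.id

Result:
name    | category
--------+---------
Laptop  | Tools   
Stapler | Tools   
Charger | Tools   
Tablet  | Kitchen 


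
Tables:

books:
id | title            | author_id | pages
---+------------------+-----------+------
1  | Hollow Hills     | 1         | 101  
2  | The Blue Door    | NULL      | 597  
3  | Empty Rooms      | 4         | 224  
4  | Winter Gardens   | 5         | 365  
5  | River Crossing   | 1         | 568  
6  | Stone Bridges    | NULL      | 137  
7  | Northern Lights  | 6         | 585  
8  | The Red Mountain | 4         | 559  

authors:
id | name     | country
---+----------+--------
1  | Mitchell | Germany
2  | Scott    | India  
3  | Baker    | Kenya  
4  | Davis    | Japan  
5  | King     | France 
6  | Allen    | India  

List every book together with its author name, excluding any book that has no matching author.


INNER JOIN keeps only books rows whose author_id matches an id in authors. Walk through each book:
  - book 1 (Hollow Hills): author_id=1 -> matches Mitchell
  - book 2 (The Blue Door): author_id=NULL, no match -> dropped
  - book 3 (Empty Rooms): author_id=4 -> matches Davis
  - book 4 (Winter Gardens): author_id=5 -> matches King
  - book 5 (River Crossing): author_id=1 -> matches Mitchell
  - book 6 (Stone Bridges): author_id=NULL, no match -> dropped
  - book 7 (Northern Lights): author_id=6 -> matches Allen
  - book 8 (The Red Mountain): author_id=4 -> matches Davis
So 2 of 8 rows are dropped.

SQL:
SELECT a.title, b.name AS author
FROM books a
INNER JOIN authors b ON a.author_id = b.id

Result:
title            | author  
-----------------+---------
Hollow Hills     | Mitchell
Empty Rooms      | Davis   
Winter Gardens   | King    
River Crossing   | Mitchell
Northern Lights  | Allen   
The Red Mountain | Davis   


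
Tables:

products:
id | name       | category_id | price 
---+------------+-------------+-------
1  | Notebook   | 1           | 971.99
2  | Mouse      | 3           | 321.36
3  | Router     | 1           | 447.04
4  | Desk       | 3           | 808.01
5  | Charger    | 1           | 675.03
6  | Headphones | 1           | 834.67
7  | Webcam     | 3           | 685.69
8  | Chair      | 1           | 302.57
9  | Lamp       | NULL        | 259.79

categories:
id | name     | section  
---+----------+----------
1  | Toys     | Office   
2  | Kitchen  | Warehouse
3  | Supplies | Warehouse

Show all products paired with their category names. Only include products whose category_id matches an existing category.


INNER JOIN keeps only products rows whose category_id matches an id in categories. Walk through each product:
  - product 1 (Notebook): category_id=1 -> matches Toys
  - product 2 (Mouse): category_id=3 -> matches Supplies
  - product 3 (Router): category_id=1 -> matches Toys
  - product 4 (Desk): category_id=3 -> matches Supplies
  - product 5 (Charger): category_id=1 -> matches Toys
  - product 6 (Headphones): category_id=1 -> matches Toys
  - product 7 (Webcam): category_id=3 -> matches Supplies
  - product 8 (Chair): category_id=1 -> matches Toys
  - product 9 (Lamp): category_id=NULL, no match -> dropped
So 1 of 9 rows is dropped.

SQL:
SELECT a.name, b.name AS category
FROM products a
INNER JOIN categories b ON a.category_id = b.id

Result:
name       | category
-----------+---------
Notebook   | Toys    
Mouse      | Supplies
Router     | Toys    
Desk       | Supplies
Charger    | Toys    
Headphones | Toys    
Webcam     | Supplies
Chair      | Toys    


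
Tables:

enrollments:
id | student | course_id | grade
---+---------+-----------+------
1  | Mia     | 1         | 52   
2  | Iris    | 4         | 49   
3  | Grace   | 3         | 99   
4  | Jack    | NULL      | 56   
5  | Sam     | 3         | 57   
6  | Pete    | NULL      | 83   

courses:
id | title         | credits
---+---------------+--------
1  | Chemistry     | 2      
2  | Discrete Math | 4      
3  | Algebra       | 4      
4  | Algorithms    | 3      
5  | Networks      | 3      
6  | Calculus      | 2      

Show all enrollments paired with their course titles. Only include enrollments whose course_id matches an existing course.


INNER JOIN keeps only enrollments rows whose course_id matches an id in courses. Walk through each enrollment:
  - enrollment 1 (Mia): course_id=1 -> matches Chemistry
  - enrollment 2 (Iris): course_id=4 -> matches Algorithms
  - enrollment 3 (Grace): course_id=3 -> matches Algebra
  - enrollment 4 (Jack): course_id=NULL, no match -> dropped
  - enrollment 5 (Sam): course_id=3 -> matches Algebra
  - enrollment 6 (Pete): course_id=NULL, no match -> dropped
So 2 of 6 rows are dropped.

SQL:
SELECT a.student, b.title AS course
FROM enrollments a
INNER JOIN courses b ON a.course_id = b.id

Result:
student | course    
--------+-----------
Mia     | Chemistry 
Iris    | Algorithms
Grace   | Algebra   
Sam     | Algebra   


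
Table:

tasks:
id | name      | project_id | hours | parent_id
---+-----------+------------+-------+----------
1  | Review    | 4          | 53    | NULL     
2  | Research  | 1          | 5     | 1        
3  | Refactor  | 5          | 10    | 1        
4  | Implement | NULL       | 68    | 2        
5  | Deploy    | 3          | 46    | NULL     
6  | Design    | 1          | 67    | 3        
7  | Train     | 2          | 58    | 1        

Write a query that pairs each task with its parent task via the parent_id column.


This is a self-join: tasks is joined to a second copy of itself, matching each row's parent_id to another row's id. Use LEFT JOIN so rows with parent_id=NULL are kept.
  - task 1 (Review): parent_id=NULL -> NULL
  - task 2 (Research): parent_id=1 -> Review
  - task 3 (Refactor): parent_id=1 -> Review
  - task 4 (Implement): parent_id=2 -> Research
  - task 5 (Deploy): parent_id=NULL -> NULL
  - task 6 (Design): parent_id=3 -> Refactor
  - task 7 (Train): parent_id=1 -> Review

SQL:
SELECT a.name AS item, b.name AS parent
FROM tasks a
LEFT JOIN tasks b ON a.parent_id = b.id

Result:
item      | parent  
----------+---------
Review    | NULL    
Research  | Review  
Refactor  | Review  
Implement | Research
Deploy    | NULL    
Design    | Refactor
Train     | Review  


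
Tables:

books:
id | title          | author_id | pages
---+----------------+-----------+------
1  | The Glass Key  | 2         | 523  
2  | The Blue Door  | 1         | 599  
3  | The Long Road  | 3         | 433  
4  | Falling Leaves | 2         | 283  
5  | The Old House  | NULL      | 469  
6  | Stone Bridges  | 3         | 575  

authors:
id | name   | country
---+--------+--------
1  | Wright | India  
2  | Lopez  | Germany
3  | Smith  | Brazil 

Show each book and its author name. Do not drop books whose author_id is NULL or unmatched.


LEFT JOIN keeps every row from books (the left table); where author_id has no match in authors, the author columns become NULL. Walk through each book:
  - book 1 (The Glass Key): author_id=2 -> matches Lopez
  - book 2 (The Blue Door): author_id=1 -> matches Wright
  - book 3 (The Long Road): author_id=3 -> matches Smith
  - book 4 (Falling Leaves): author_id=2 -> matches Lopez
  - book 5 (The Old House): author_id=NULL, no match -> kept with NULL
  - book 6 (Stone Bridges): author_id=3 -> matches Smith
All 6 rows appear; 1 has NULL author.

SQL:
SELECT a.title, b.name AS author
FROM books a
LEFT JOIN authors b ON a.author_id = b.id

Result:
title          | author
---------------+-------
The Glass Key  | Lopez 
The Blue Door  | Wright
The Long Road  | Smith 
Falling Leaves | Lopez 
The Old House  | NULL  
Stone Bridges  | Smith 
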